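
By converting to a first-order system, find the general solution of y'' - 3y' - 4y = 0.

y(t) = c_1e^(4t) + c_2e^(-t)

Let x_1 = y, x_2 = y'. Then x_1' = x_2 and x_2' = 4x_1 + 3x_2.
A = [[0,1],[4,3]]; det(A-λI) = λ^2 - 3λ - 4.
Eigenvalues λ = 4, -1 with eigenvectors (1,4), (1,-1).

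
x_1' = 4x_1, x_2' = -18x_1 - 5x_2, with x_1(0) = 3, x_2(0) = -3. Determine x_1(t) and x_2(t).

x_1(t) = 3e^(4t), x_2(t) = -6e^(4t) + 3e^(-5t)

Coefficient matrix A = [[4, 0], [-18, -5]].
Characteristic polynomial det(A - λI) = λ^2 + λ - 20 = 0.
Eigenvalues λ = -5, 4.
For λ=-5: (A-λI) row 1 is [9, 0], so an eigenvector is (0, -1).
For λ=4: (A-λI) row 2 is [-18, -9], so an eigenvector is (-1, 2).
General solution: C_1e^(-5t)(0,-1) + C_2e^(4t)(-1,2).
Applying x_1(0)=3, x_2(0)=-3 gives C_1=-3, C_2=-3.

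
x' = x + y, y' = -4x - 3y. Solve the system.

x(t) = -K_1e^(-t) - K_2te^(-t) - K_2e^(-t), y(t) = 2K_1e^(-t) + 2K_2te^(-t) + K_2e^(-t)

Coefficient matrix A = [[1, 1], [-4, -3]].
Characteristic polynomial det(A - λI) = λ^2 + 2λ + 1 = 0.
Single eigenvalue λ = -1 with algebraic multiplicity 2.
Eigenvector v = (-1,2); generalized eigenvector w with (A-λI)w=v is (-1,1).
General solution: e^(-t)[K_1·v + K_2·(t·v + w)].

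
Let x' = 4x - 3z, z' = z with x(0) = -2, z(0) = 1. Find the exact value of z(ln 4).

A = [[4,-3],[0,1]]; eigenvalues λ = 4, 1.
Eigenvectors: (1,0) for λ=4, (-1,-1) for λ=1.
From the initial condition, c_1 = -3, c_2 = -1.
z(ln 4) = (-3)(4^4)(0) + (-1)(4^1)(-1) = 4.

4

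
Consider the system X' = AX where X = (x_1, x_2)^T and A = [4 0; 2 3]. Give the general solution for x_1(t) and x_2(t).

Coefficient matrix A = [[4, 0], [2, 3]].
Characteristic polynomial det(A - λI) = λ^2 - 7λ + 12 = 0.
Eigenvalues λ = 3, 4.
For λ=3: (A-λI) row 1 is [1, 0], so an eigenvector is (0, -1).
For λ=4: (A-λI) row 2 is [2, -1], so an eigenvector is (1, 2).
General solution: K_1e^(3t)(0,-1) + K_2e^(4t)(1,2).

x_1(t) = K_2e^(4t), x_2(t) = -K_1e^(3t) + 2K_2e^(4t)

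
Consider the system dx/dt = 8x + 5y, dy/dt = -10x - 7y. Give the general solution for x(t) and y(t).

x(t) = -c_1e^(3t) + c_2e^(-2t), y(t) = c_1e^(3t) - 2c_2e^(-2t)

Coefficient matrix A = [[8, 5], [-10, -7]].
Characteristic polynomial det(A - λI) = λ^2 - λ - 6 = 0.
Eigenvalues λ = 3, -2.
For λ=3: (A-λI) row 1 is [5, 5], so an eigenvector is (-1, 1).
For λ=-2: (A-λI) row 1 is [10, 5], so an eigenvector is (1, -2).
General solution: c_1e^(3t)(-1,1) + c_2e^(-2t)(1,-2).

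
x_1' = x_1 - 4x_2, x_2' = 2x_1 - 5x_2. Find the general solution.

Coefficient matrix A = [[1, -4], [2, -5]].
Characteristic polynomial det(A - λI) = λ^2 + 4λ + 3 = 0.
Eigenvalues λ = -3, -1.
For λ=-3: (A-λI) row 1 is [4, -4], so an eigenvector is (1, 1).
For λ=-1: (A-λI) row 1 is [2, -4], so an eigenvector is (2, 1).
General solution: c_1e^(-3t)(1,1) + c_2e^(-t)(2,1).

x_1(t) = c_1e^(-3t) + 2c_2e^(-t), x_2(t) = c_1e^(-3t) + c_2e^(-t)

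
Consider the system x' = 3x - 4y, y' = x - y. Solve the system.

x(t) = -2C_1e^(t) - 2C_2te^(t) - 3C_2e^(t), y(t) = -C_1e^(t) - C_2te^(t) - C_2e^(t)

Coefficient matrix A = [[3, -4], [1, -1]].
Characteristic polynomial det(A - λI) = λ^2 - 2λ + 1 = 0.
Single eigenvalue λ = 1 with algebraic multiplicity 2.
Eigenvector v = (-2,-1); generalized eigenvector w with (A-λI)w=v is (-3,-1).
General solution: e^(t)[C_1·v + C_2·(t·v + w)].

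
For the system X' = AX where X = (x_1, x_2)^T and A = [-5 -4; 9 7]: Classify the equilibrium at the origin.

unstable improper node

A = [[-5,-4],[9,7]]; det(A-λI) = λ^2 - 2λ + 1.
repeated λ = 1 with a single eigenvector.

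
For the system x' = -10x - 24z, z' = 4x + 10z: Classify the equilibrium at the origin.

A = [[-10,-24],[4,10]]; det(A-λI) = λ^2 - 4.
λ = 2, -2: opposite signs.

saddle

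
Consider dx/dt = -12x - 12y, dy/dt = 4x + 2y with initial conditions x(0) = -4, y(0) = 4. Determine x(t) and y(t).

Coefficient matrix A = [[-12, -12], [4, 2]].
Characteristic polynomial det(A - λI) = λ^2 + 10λ + 24 = 0.
Eigenvalues λ = -6, -4.
For λ=-6: (A-λI) row 1 is [-6, -12], so an eigenvector is (-2, 1).
For λ=-4: (A-λI) row 1 is [-8, -12], so an eigenvector is (3, -2).
General solution: K_1e^(-6t)(-2,1) + K_2e^(-4t)(3,-2).
Applying x(0)=-4, y(0)=4 gives K_1=-4, K_2=-4.

x(t) = -12e^(-4t) + 8e^(-6t), y(t) = 8e^(-4t) - 4e^(-6t)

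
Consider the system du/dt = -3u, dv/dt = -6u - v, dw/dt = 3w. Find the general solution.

u(t) = C_1e^(-3t), v(t) = 3C_1e^(-3t) + C_2e^(-t), w(t) = C_3e^(3t)

Coefficient matrix A = [[-3, 0, 0], [-6, -1, 0], [0, 0, 3]].
det(A - λI) = 0 gives eigenvalues λ = -3, -1, 3.
For λ=-3: eigenvector (1,3,0).
For λ=-1: eigenvector (0,1,0).
For λ=3: eigenvector (0,0,1).
General solution: C_1e^(-3t)(1,3,0) + C_2e^(-t)(0,1,0) + C_3e^(3t)(0,0,1).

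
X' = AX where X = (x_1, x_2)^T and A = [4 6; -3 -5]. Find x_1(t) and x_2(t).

x_1(t) = -c_1e^(-2t) - 2c_2e^(t), x_2(t) = c_1e^(-2t) + c_2e^(t)

Coefficient matrix A = [[4, 6], [-3, -5]].
Characteristic polynomial det(A - λI) = λ^2 + λ - 2 = 0.
Eigenvalues λ = -2, 1.
For λ=-2: (A-λI) row 1 is [6, 6], so an eigenvector is (-1, 1).
For λ=1: (A-λI) row 1 is [3, 6], so an eigenvector is (-2, 1).
General solution: c_1e^(-2t)(-1,1) + c_2e^(t)(-2,1).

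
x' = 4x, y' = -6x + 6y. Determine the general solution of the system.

x(t) = c_2e^(4t), y(t) = -c_1e^(6t) + 3c_2e^(4t)

Coefficient matrix A = [[4, 0], [-6, 6]].
Characteristic polynomial det(A - λI) = λ^2 - 10λ + 24 = 0.
Eigenvalues λ = 6, 4.
For λ=6: (A-λI) row 1 is [-2, 0], so an eigenvector is (0, -1).
For λ=4: (A-λI) row 2 is [-6, 2], so an eigenvector is (1, 3).
General solution: c_1e^(6t)(0,-1) + c_2e^(4t)(1,3).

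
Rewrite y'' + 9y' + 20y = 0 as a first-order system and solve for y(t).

y(t) = K_1e^(-5t) + K_2e^(-4t)

Let x_1 = y, x_2 = y'. Then x_1' = x_2 and x_2' = -20x_1 - 9x_2.
A = [[0,1],[-20,-9]]; det(A-λI) = λ^2 + 9λ + 20.
Eigenvalues λ = -5, -4 with eigenvectors (1,-5), (1,-4).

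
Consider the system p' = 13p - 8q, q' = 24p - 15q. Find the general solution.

Coefficient matrix A = [[13, -8], [24, -15]].
Characteristic polynomial det(A - λI) = λ^2 + 2λ - 3 = 0.
Eigenvalues λ = -3, 1.
For λ=-3: (A-λI) row 1 is [16, -8], so an eigenvector is (-1, -2).
For λ=1: (A-λI) row 1 is [12, -8], so an eigenvector is (-2, -3).
General solution: c_1e^(-3t)(-1,-2) + c_2e^(t)(-2,-3).

p(t) = -c_1e^(-3t) - 2c_2e^(t), q(t) = -2c_1e^(-3t) - 3c_2e^(t)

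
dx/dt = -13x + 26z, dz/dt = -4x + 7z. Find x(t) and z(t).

x(t) = 2K_1e^(-3t)sin(2t) - 3K_1e^(-3t)cos(2t) - 3K_2e^(-3t)sin(2t) - 2K_2e^(-3t)cos(2t), z(t) = K_1e^(-3t)sin(2t) - K_1e^(-3t)cos(2t) - K_2e^(-3t)sin(2t) - K_2e^(-3t)cos(2t)

Coefficient matrix A = [[-13, 26], [-4, 7]].
Characteristic polynomial det(A - λI) = λ^2 + 6λ + 13 = 0.
Eigenvalues λ = -3 ± 2i (complex conjugate pair).
For λ=-3+2i: an eigenvector is (-3,-1) - i(2,1) = (-3 - 2i, -1 - i).
A real fundamental pair from Re and Im of e^((-3+2i)t)v: X_1 = e^(-3t)(cos(2t)·(-3,-1) + sin(2t)·(2,1)), X_2 = e^(-3t)(sin(2t)·(-3,-1) - cos(2t)·(2,1)).
General solution: K_1X_1 + K_2X_2.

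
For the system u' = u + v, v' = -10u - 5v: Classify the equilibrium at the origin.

A = [[1,1],[-10,-5]]; det(A-λI) = λ^2 + 4λ + 5.
λ = -2 ± i: negative real part.

stable spiral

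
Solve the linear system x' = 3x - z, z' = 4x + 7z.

Coefficient matrix A = [[3, -1], [4, 7]].
Characteristic polynomial det(A - λI) = λ^2 - 10λ + 25 = 0.
Single eigenvalue λ = 5 with algebraic multiplicity 2.
Eigenvector v = (1,-2); generalized eigenvector w with (A-λI)w=v is (-1,1).
General solution: e^(5t)[c_1·v + c_2·(t·v + w)].

x(t) = c_1e^(5t) + c_2te^(5t) - c_2e^(5t), z(t) = -2c_1e^(5t) - 2c_2te^(5t) + c_2e^(5t)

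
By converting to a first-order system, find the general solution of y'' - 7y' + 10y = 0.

y(t) = K_1e^(2t) + K_2e^(5t)

Let x_1 = y, x_2 = y'. Then x_1' = x_2 and x_2' = -10x_1 + 7x_2.
A = [[0,1],[-10,7]]; det(A-λI) = λ^2 - 7λ + 10.
Eigenvalues λ = 2, 5 with eigenvectors (1,2), (1,5).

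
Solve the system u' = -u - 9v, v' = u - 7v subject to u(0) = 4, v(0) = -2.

u(t) = 30te^(-4t) + 4e^(-4t), v(t) = 10te^(-4t) - 2e^(-4t)

Coefficient matrix A = [[-1, -9], [1, -7]].
Characteristic polynomial det(A - λI) = λ^2 + 8λ + 16 = 0.
Single eigenvalue λ = -4 with algebraic multiplicity 2.
Eigenvector v = (-3,-1); generalized eigenvector w with (A-λI)w=v is (-1,0).
General solution: e^(-4t)[K_1·v + K_2·(t·v + w)].
Applying u(0)=4, v(0)=-2 gives K_1=2, K_2=-10.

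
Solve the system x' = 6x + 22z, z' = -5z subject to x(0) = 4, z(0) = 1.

x(t) = 6e^(6t) - 2e^(-5t), z(t) = e^(-5t)

Coefficient matrix A = [[6, 22], [0, -5]].
Characteristic polynomial det(A - λI) = λ^2 - λ - 30 = 0.
Eigenvalues λ = -5, 6.
For λ=-5: (A-λI) row 1 is [11, 22], so an eigenvector is (2, -1).
For λ=6: (A-λI) row 1 is [0, 22], so an eigenvector is (-1, 0).
General solution: c_1e^(-5t)(2,-1) + c_2e^(6t)(-1,0).
Applying x(0)=4, z(0)=1 gives c_1=-1, c_2=-6.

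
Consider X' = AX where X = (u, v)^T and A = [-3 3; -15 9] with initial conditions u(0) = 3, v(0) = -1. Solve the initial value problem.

u(t) = -7e^(3t)sin(3t) + 3e^(3t)cos(3t), v(t) = -17e^(3t)sin(3t) - e^(3t)cos(3t)

Coefficient matrix A = [[-3, 3], [-15, 9]].
Characteristic polynomial det(A - λI) = λ^2 - 6λ + 18 = 0.
Eigenvalues λ = 3 ± 3i (complex conjugate pair).
For λ=3+3i: an eigenvector is (0,-1) - i(-1,-2) = (0 + i, -1 + 2i).
A real fundamental pair from Re and Im of e^((3+3i)t)v: X_1 = e^(3t)(cos(3t)·(0,-1) + sin(3t)·(-1,-2)), X_2 = e^(3t)(sin(3t)·(0,-1) - cos(3t)·(-1,-2)).
General solution: K_1X_1 + K_2X_2.
Applying u(0)=3, v(0)=-1 gives K_1=7, K_2=3.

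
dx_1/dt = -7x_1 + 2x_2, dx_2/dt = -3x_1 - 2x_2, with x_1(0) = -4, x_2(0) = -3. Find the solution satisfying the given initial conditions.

Coefficient matrix A = [[-7, 2], [-3, -2]].
Characteristic polynomial det(A - λI) = λ^2 + 9λ + 20 = 0.
Eigenvalues λ = -4, -5.
For λ=-4: (A-λI) row 1 is [-3, 2], so an eigenvector is (-2, -3).
For λ=-5: (A-λI) row 1 is [-2, 2], so an eigenvector is (1, 1).
General solution: K_1e^(-4t)(-2,-3) + K_2e^(-5t)(1,1).
Applying x_1(0)=-4, x_2(0)=-3 gives K_1=-1, K_2=-6.

x_1(t) = 2e^(-4t) - 6e^(-5t), x_2(t) = 3e^(-4t) - 6e^(-5t)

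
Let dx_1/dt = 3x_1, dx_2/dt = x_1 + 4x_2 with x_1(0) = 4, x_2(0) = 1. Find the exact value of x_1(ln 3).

108

A = [[3,0],[1,4]]; eigenvalues λ = 3, 4.
Eigenvectors: (-1,1) for λ=3, (0,-1) for λ=4.
From the initial condition, c_1 = -4, c_2 = -5.
x_1(ln 3) = (-4)(3^3)(-1) + (-5)(3^4)(0) = 108.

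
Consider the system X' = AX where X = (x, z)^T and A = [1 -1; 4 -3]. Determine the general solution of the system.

Coefficient matrix A = [[1, -1], [4, -3]].
Characteristic polynomial det(A - λI) = λ^2 + 2λ + 1 = 0.
Single eigenvalue λ = -1 with algebraic multiplicity 2.
Eigenvector v = (-1,-2); generalized eigenvector w with (A-λI)w=v is (0,1).
General solution: e^(-t)[C_1·v + C_2·(t·v + w)].

x(t) = -C_1e^(-t) - C_2te^(-t), z(t) = -2C_1e^(-t) - 2C_2te^(-t) + C_2e^(-t)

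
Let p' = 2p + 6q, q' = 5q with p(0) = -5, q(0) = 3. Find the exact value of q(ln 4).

A = [[2,6],[0,5]]; eigenvalues λ = 2, 5.
Eigenvectors: (1,0) for λ=2, (-2,-1) for λ=5.
From the initial condition, c_1 = -11, c_2 = -3.
q(ln 4) = (-11)(4^2)(0) + (-3)(4^5)(-1) = 3072.

3072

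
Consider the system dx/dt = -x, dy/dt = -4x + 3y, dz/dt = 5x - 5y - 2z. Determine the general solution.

Coefficient matrix A = [[-1, 0, 0], [-4, 3, 0], [5, -5, -2]].
det(A - λI) = 0 gives eigenvalues λ = -1, -2, 3.
For λ=-1: eigenvector (1,1,0).
For λ=-2: eigenvector (0,0,1).
For λ=3: eigenvector (0,-1,1).
General solution: c_1e^(-t)(1,1,0) + c_2e^(-2t)(0,0,1) + c_3e^(3t)(0,-1,1).

x(t) = c_1e^(-t), y(t) = c_1e^(-t) - c_3e^(3t), z(t) = c_2e^(-2t) + c_3e^(3t)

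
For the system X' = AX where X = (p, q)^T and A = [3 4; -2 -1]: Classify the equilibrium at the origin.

A = [[3,4],[-2,-1]]; det(A-λI) = λ^2 - 2λ + 5.
λ = 1 ± 2i: positive real part.

unstable spiral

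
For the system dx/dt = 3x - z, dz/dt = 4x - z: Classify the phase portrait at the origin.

unstable improper node

A = [[3,-1],[4,-1]]; det(A-λI) = λ^2 - 2λ + 1.
repeated λ = 1 with a single eigenvector.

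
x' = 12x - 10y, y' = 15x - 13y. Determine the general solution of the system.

Coefficient matrix A = [[12, -10], [15, -13]].
Characteristic polynomial det(A - λI) = λ^2 + λ - 6 = 0.
Eigenvalues λ = 2, -3.
For λ=2: (A-λI) row 1 is [10, -10], so an eigenvector is (-1, -1).
For λ=-3: (A-λI) row 1 is [15, -10], so an eigenvector is (2, 3).
General solution: K_1e^(2t)(-1,-1) + K_2e^(-3t)(2,3).

x(t) = -K_1e^(2t) + 2K_2e^(-3t), y(t) = -K_1e^(2t) + 3K_2e^(-3t)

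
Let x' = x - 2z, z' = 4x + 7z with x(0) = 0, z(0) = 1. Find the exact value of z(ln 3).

459

A = [[1,-2],[4,7]]; eigenvalues λ = 5, 3.
Eigenvectors: (1,-2) for λ=5, (1,-1) for λ=3.
From the initial condition, c_1 = -1, c_2 = 1.
z(ln 3) = (-1)(3^5)(-2) + (1)(3^3)(-1) = 459.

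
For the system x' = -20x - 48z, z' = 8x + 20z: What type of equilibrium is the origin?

A = [[-20,-48],[8,20]]; det(A-λI) = λ^2 - 16.
λ = -4, 4: opposite signs.

saddle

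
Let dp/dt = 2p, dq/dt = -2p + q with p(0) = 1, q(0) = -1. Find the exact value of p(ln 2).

4

A = [[2,0],[-2,1]]; eigenvalues λ = 1, 2.
Eigenvectors: (0,1) for λ=1, (1,-2) for λ=2.
From the initial condition, c_1 = 1, c_2 = 1.
p(ln 2) = (1)(2^1)(0) + (1)(2^2)(1) = 4.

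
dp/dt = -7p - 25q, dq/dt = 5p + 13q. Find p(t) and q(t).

p(t) = -K_1e^(3t)sin(5t) - 2K_1e^(3t)cos(5t) - 2K_2e^(3t)sin(5t) + K_2e^(3t)cos(5t), q(t) = K_1e^(3t)cos(5t) + K_2e^(3t)sin(5t)

Coefficient matrix A = [[-7, -25], [5, 13]].
Characteristic polynomial det(A - λI) = λ^2 - 6λ + 34 = 0.
Eigenvalues λ = 3 ± 5i (complex conjugate pair).
For λ=3+5i: an eigenvector is (-2,1) - i(-1,0) = (-2 + i, 1).
A real fundamental pair from Re and Im of e^((3+5i)t)v: X_1 = e^(3t)(cos(5t)·(-2,1) + sin(5t)·(-1,0)), X_2 = e^(3t)(sin(5t)·(-2,1) - cos(5t)·(-1,0)).
General solution: K_1X_1 + K_2X_2.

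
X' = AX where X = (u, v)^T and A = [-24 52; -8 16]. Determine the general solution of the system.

u(t) = -2K_1e^(-4t)sin(4t) + 3K_1e^(-4t)cos(4t) + 3K_2e^(-4t)sin(4t) + 2K_2e^(-4t)cos(4t), v(t) = -K_1e^(-4t)sin(4t) + K_1e^(-4t)cos(4t) + K_2e^(-4t)sin(4t) + K_2e^(-4t)cos(4t)

Coefficient matrix A = [[-24, 52], [-8, 16]].
Characteristic polynomial det(A - λI) = λ^2 + 8λ + 32 = 0.
Eigenvalues λ = -4 ± 4i (complex conjugate pair).
For λ=-4+4i: an eigenvector is (3,1) - i(-2,-1) = (3 + 2i, 1 + i).
A real fundamental pair from Re and Im of e^((-4+4i)t)v: X_1 = e^(-4t)(cos(4t)·(3,1) + sin(4t)·(-2,-1)), X_2 = e^(-4t)(sin(4t)·(3,1) - cos(4t)·(-2,-1)).
General solution: K_1X_1 + K_2X_2.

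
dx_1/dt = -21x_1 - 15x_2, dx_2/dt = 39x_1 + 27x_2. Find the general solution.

x_1(t) = -2c_1e^(3t)sin(3t) - c_1e^(3t)cos(3t) - c_2e^(3t)sin(3t) + 2c_2e^(3t)cos(3t), x_2(t) = 3c_1e^(3t)sin(3t) + 2c_1e^(3t)cos(3t) + 2c_2e^(3t)sin(3t) - 3c_2e^(3t)cos(3t)

Coefficient matrix A = [[-21, -15], [39, 27]].
Characteristic polynomial det(A - λI) = λ^2 - 6λ + 18 = 0.
Eigenvalues λ = 3 ± 3i (complex conjugate pair).
For λ=3+3i: an eigenvector is (-1,2) - i(-2,3) = (-1 + 2i, 2 - 3i).
A real fundamental pair from Re and Im of e^((3+3i)t)v: X_1 = e^(3t)(cos(3t)·(-1,2) + sin(3t)·(-2,3)), X_2 = e^(3t)(sin(3t)·(-1,2) - cos(3t)·(-2,3)).
General solution: c_1X_1 + c_2X_2.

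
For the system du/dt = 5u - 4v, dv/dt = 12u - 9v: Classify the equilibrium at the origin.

stable node

A = [[5,-4],[12,-9]]; det(A-λI) = λ^2 + 4λ + 3.
λ = -3, -1: both negative.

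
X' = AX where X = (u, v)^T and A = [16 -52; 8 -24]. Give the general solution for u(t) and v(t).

Coefficient matrix A = [[16, -52], [8, -24]].
Characteristic polynomial det(A - λI) = λ^2 + 8λ + 32 = 0.
Eigenvalues λ = -4 ± 4i (complex conjugate pair).
For λ=-4+4i: an eigenvector is (3,1) - i(2,1) = (3 - 2i, 1 - i).
A real fundamental pair from Re and Im of e^((-4+4i)t)v: X_1 = e^(-4t)(cos(4t)·(3,1) + sin(4t)·(2,1)), X_2 = e^(-4t)(sin(4t)·(3,1) - cos(4t)·(2,1)).
General solution: C_1X_1 + C_2X_2.

u(t) = 2C_1e^(-4t)sin(4t) + 3C_1e^(-4t)cos(4t) + 3C_2e^(-4t)sin(4t) - 2C_2e^(-4t)cos(4t), v(t) = C_1e^(-4t)sin(4t) + C_1e^(-4t)cos(4t) + C_2e^(-4t)sin(4t) - C_2e^(-4t)cos(4t)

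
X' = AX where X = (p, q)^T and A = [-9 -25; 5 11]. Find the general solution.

Coefficient matrix A = [[-9, -25], [5, 11]].
Characteristic polynomial det(A - λI) = λ^2 - 2λ + 26 = 0.
Eigenvalues λ = 1 ± 5i (complex conjugate pair).
For λ=1+5i: an eigenvector is (1,0) - i(-2,1) = (1 + 2i, 0 - i).
A real fundamental pair from Re and Im of e^((1+5i)t)v: X_1 = e^(t)(cos(5t)·(1,0) + sin(5t)·(-2,1)), X_2 = e^(t)(sin(5t)·(1,0) - cos(5t)·(-2,1)).
General solution: K_1X_1 + K_2X_2.

p(t) = -2K_1e^(t)sin(5t) + K_1e^(t)cos(5t) + K_2e^(t)sin(5t) + 2K_2e^(t)cos(5t), q(t) = K_1e^(t)sin(5t) - K_2e^(t)cos(5t)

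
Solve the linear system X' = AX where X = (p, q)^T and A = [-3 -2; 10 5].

p(t) = -C_1e^(t)sin(2t) + C_2e^(t)cos(2t), q(t) = 2C_1e^(t)sin(2t) + C_1e^(t)cos(2t) + C_2e^(t)sin(2t) - 2C_2e^(t)cos(2t)

Coefficient matrix A = [[-3, -2], [10, 5]].
Characteristic polynomial det(A - λI) = λ^2 - 2λ + 5 = 0.
Eigenvalues λ = 1 ± 2i (complex conjugate pair).
For λ=1+2i: an eigenvector is (0,1) - i(-1,2) = (0 + i, 1 - 2i).
A real fundamental pair from Re and Im of e^((1+2i)t)v: X_1 = e^(t)(cos(2t)·(0,1) + sin(2t)·(-1,2)), X_2 = e^(t)(sin(2t)·(0,1) - cos(2t)·(-1,2)).
General solution: C_1X_1 + C_2X_2.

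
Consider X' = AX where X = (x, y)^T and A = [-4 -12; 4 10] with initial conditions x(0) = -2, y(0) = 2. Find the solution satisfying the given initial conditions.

x(t) = -6e^(4t) + 4e^(2t), y(t) = 4e^(4t) - 2e^(2t)

Coefficient matrix A = [[-4, -12], [4, 10]].
Characteristic polynomial det(A - λI) = λ^2 - 6λ + 8 = 0.
Eigenvalues λ = 2, 4.
For λ=2: (A-λI) row 1 is [-6, -12], so an eigenvector is (2, -1).
For λ=4: (A-λI) row 1 is [-8, -12], so an eigenvector is (-3, 2).
General solution: K_1e^(2t)(2,-1) + K_2e^(4t)(-3,2).
Applying x(0)=-2, y(0)=2 gives K_1=2, K_2=2.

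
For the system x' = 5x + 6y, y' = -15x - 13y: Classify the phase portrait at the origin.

A = [[5,6],[-15,-13]]; det(A-λI) = λ^2 + 8λ + 25.
λ = -4 ± 3i: negative real part.

stable spiral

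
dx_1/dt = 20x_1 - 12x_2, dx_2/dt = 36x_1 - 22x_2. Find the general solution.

Coefficient matrix A = [[20, -12], [36, -22]].
Characteristic polynomial det(A - λI) = λ^2 + 2λ - 8 = 0.
Eigenvalues λ = 2, -4.
For λ=2: (A-λI) row 1 is [18, -12], so an eigenvector is (-2, -3).
For λ=-4: (A-λI) row 1 is [24, -12], so an eigenvector is (-1, -2).
General solution: C_1e^(2t)(-2,-3) + C_2e^(-4t)(-1,-2).

x_1(t) = -2C_1e^(2t) - C_2e^(-4t), x_2(t) = -3C_1e^(2t) - 2C_2e^(-4t)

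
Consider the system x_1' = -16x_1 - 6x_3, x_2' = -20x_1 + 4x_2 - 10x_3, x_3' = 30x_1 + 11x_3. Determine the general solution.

x_1(t) = K_1e^(-4t) - 2K_2e^(-t), x_2(t) = 2K_2e^(-t) + K_3e^(4t), x_3(t) = -2K_1e^(-4t) + 5K_2e^(-t)

Coefficient matrix A = [[-16, 0, -6], [-20, 4, -10], [30, 0, 11]].
det(A - λI) = 0 gives eigenvalues λ = -4, -1, 4.
For λ=-4: eigenvector (1,0,-2).
For λ=-1: eigenvector (-2,2,5).
For λ=4: eigenvector (0,1,0).
General solution: K_1e^(-4t)(1,0,-2) + K_2e^(-t)(-2,2,5) + K_3e^(4t)(0,1,0).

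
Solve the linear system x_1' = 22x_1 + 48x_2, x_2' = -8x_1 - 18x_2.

x_1(t) = 2C_1e^(-2t) + 3C_2e^(6t), x_2(t) = -C_1e^(-2t) - C_2e^(6t)

Coefficient matrix A = [[22, 48], [-8, -18]].
Characteristic polynomial det(A - λI) = λ^2 - 4λ - 12 = 0.
Eigenvalues λ = -2, 6.
For λ=-2: (A-λI) row 1 is [24, 48], so an eigenvector is (2, -1).
For λ=6: (A-λI) row 1 is [16, 48], so an eigenvector is (3, -1).
General solution: C_1e^(-2t)(2,-1) + C_2e^(6t)(3,-1).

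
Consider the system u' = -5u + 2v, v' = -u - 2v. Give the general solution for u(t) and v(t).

Coefficient matrix A = [[-5, 2], [-1, -2]].
Characteristic polynomial det(A - λI) = λ^2 + 7λ + 12 = 0.
Eigenvalues λ = -4, -3.
For λ=-4: (A-λI) row 1 is [-1, 2], so an eigenvector is (2, 1).
For λ=-3: (A-λI) row 1 is [-2, 2], so an eigenvector is (1, 1).
General solution: C_1e^(-4t)(2,1) + C_2e^(-3t)(1,1).

u(t) = 2C_1e^(-4t) + C_2e^(-3t), v(t) = C_1e^(-4t) + C_2e^(-3t)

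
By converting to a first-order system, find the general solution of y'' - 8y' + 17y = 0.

y(t) = c_1e^(4t)cos(t) + c_2e^(4t)sin(t)

Let x_1 = y, x_2 = y'. Then x_1' = x_2 and x_2' = -17x_1 + 8x_2.
A = [[0,1],[-17,8]]; det(A-λI) = λ^2 - 8λ + 17.
Eigenvalues λ = 4 ± i.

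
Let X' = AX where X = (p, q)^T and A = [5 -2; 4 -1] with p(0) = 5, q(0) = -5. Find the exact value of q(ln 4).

880

A = [[5,-2],[4,-1]]; eigenvalues λ = 1, 3.
Eigenvectors: (1,2) for λ=1, (-1,-1) for λ=3.
From the initial condition, c_1 = -10, c_2 = -15.
q(ln 4) = (-10)(4^1)(2) + (-15)(4^3)(-1) = 880.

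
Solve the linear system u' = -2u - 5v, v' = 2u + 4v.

Coefficient matrix A = [[-2, -5], [2, 4]].
Characteristic polynomial det(A - λI) = λ^2 - 2λ + 2 = 0.
Eigenvalues λ = 1 ± i (complex conjugate pair).
For λ=1+i: an eigenvector is (2,-1) - i(-1,1) = (2 + i, -1 - i).
A real fundamental pair from Re and Im of e^((1+i)t)v: X_1 = e^(t)(cos(t)·(2,-1) + sin(t)·(-1,1)), X_2 = e^(t)(sin(t)·(2,-1) - cos(t)·(-1,1)).
General solution: c_1X_1 + c_2X_2.

u(t) = -c_1e^(t)sin(t) + 2c_1e^(t)cos(t) + 2c_2e^(t)sin(t) + c_2e^(t)cos(t), v(t) = c_1e^(t)sin(t) - c_1e^(t)cos(t) - c_2e^(t)sin(t) - c_2e^(t)cos(t)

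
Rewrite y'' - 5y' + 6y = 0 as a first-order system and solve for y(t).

Let x_1 = y, x_2 = y'. Then x_1' = x_2 and x_2' = -6x_1 + 5x_2.
A = [[0,1],[-6,5]]; det(A-λI) = λ^2 - 5λ + 6.
Eigenvalues λ = 3, 2 with eigenvectors (1,3), (1,2).

y(t) = c_1e^(3t) + c_2e^(2t)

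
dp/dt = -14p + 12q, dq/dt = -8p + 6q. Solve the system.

p(t) = c_1e^(-2t) - 3c_2e^(-6t), q(t) = c_1e^(-2t) - 2c_2e^(-6t)

Coefficient matrix A = [[-14, 12], [-8, 6]].
Characteristic polynomial det(A - λI) = λ^2 + 8λ + 12 = 0.
Eigenvalues λ = -2, -6.
For λ=-2: (A-λI) row 1 is [-12, 12], so an eigenvector is (1, 1).
For λ=-6: (A-λI) row 1 is [-8, 12], so an eigenvector is (-3, -2).
General solution: c_1e^(-2t)(1,1) + c_2e^(-6t)(-3,-2).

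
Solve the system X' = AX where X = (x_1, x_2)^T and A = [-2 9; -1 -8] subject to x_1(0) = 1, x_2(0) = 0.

Coefficient matrix A = [[-2, 9], [-1, -8]].
Characteristic polynomial det(A - λI) = λ^2 + 10λ + 25 = 0.
Single eigenvalue λ = -5 with algebraic multiplicity 2.
Eigenvector v = (3,-1); generalized eigenvector w with (A-λI)w=v is (1,0).
General solution: e^(-5t)[C_1·v + C_2·(t·v + w)].
Applying x_1(0)=1, x_2(0)=0 gives C_1=0, C_2=1.

x_1(t) = 3te^(-5t) + e^(-5t), x_2(t) = -te^(-5t)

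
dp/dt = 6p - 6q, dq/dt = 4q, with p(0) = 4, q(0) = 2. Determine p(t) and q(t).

p(t) = -2e^(6t) + 6e^(4t), q(t) = 2e^(4t)

Coefficient matrix A = [[6, -6], [0, 4]].
Characteristic polynomial det(A - λI) = λ^2 - 10λ + 24 = 0.
Eigenvalues λ = 4, 6.
For λ=4: (A-λI) row 1 is [2, -6], so an eigenvector is (-3, -1).
For λ=6: (A-λI) row 1 is [0, -6], so an eigenvector is (-1, 0).
General solution: C_1e^(4t)(-3,-1) + C_2e^(6t)(-1,0).
Applying p(0)=4, q(0)=2 gives C_1=-2, C_2=2.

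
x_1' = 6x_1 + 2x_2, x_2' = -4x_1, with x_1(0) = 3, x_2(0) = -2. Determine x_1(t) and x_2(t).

x_1(t) = 4e^(4t) - e^(2t), x_2(t) = -4e^(4t) + 2e^(2t)

Coefficient matrix A = [[6, 2], [-4, 0]].
Characteristic polynomial det(A - λI) = λ^2 - 6λ + 8 = 0.
Eigenvalues λ = 2, 4.
For λ=2: (A-λI) row 1 is [4, 2], so an eigenvector is (1, -2).
For λ=4: (A-λI) row 1 is [2, 2], so an eigenvector is (-1, 1).
General solution: K_1e^(2t)(1,-2) + K_2e^(4t)(-1,1).
Applying x_1(0)=3, x_2(0)=-2 gives K_1=-1, K_2=-4.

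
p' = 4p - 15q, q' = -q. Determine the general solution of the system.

Coefficient matrix A = [[4, -15], [0, -1]].
Characteristic polynomial det(A - λI) = λ^2 - 3λ - 4 = 0.
Eigenvalues λ = 4, -1.
For λ=4: (A-λI) row 1 is [0, -15], so an eigenvector is (-1, 0).
For λ=-1: (A-λI) row 1 is [5, -15], so an eigenvector is (3, 1).
General solution: K_1e^(4t)(-1,0) + K_2e^(-t)(3,1).

p(t) = -K_1e^(4t) + 3K_2e^(-t), q(t) = K_2e^(-t)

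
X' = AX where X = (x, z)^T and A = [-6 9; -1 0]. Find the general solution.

Coefficient matrix A = [[-6, 9], [-1, 0]].
Characteristic polynomial det(A - λI) = λ^2 + 6λ + 9 = 0.
Single eigenvalue λ = -3 with algebraic multiplicity 2.
Eigenvector v = (-3,-1); generalized eigenvector w with (A-λI)w=v is (-2,-1).
General solution: e^(-3t)[K_1·v + K_2·(t·v + w)].

x(t) = -3K_1e^(-3t) - 3K_2te^(-3t) - 2K_2e^(-3t), z(t) = -K_1e^(-3t) - K_2te^(-3t) - K_2e^(-3t)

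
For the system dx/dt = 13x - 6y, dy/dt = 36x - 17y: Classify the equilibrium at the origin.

saddle

A = [[13,-6],[36,-17]]; det(A-λI) = λ^2 + 4λ - 5.
λ = 1, -5: opposite signs.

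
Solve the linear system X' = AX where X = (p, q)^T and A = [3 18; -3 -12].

p(t) = -3C_1e^(-3t) - 2C_2e^(-6t), q(t) = C_1e^(-3t) + C_2e^(-6t)

Coefficient matrix A = [[3, 18], [-3, -12]].
Characteristic polynomial det(A - λI) = λ^2 + 9λ + 18 = 0.
Eigenvalues λ = -3, -6.
For λ=-3: (A-λI) row 1 is [6, 18], so an eigenvector is (-3, 1).
For λ=-6: (A-λI) row 1 is [9, 18], so an eigenvector is (-2, 1).
General solution: C_1e^(-3t)(-3,1) + C_2e^(-6t)(-2,1).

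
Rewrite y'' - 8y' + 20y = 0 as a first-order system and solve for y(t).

y(t) = c_1e^(4t)cos(2t) + c_2e^(4t)sin(2t)

Let x_1 = y, x_2 = y'. Then x_1' = x_2 and x_2' = -20x_1 + 8x_2.
A = [[0,1],[-20,8]]; det(A-λI) = λ^2 - 8λ + 20.
Eigenvalues λ = 4 ± 2i.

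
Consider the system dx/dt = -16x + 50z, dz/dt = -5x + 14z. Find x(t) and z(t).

Coefficient matrix A = [[-16, 50], [-5, 14]].
Characteristic polynomial det(A - λI) = λ^2 + 2λ + 26 = 0.
Eigenvalues λ = -1 ± 5i (complex conjugate pair).
For λ=-1+5i: an eigenvector is (1,0) - i(-3,-1) = (1 + 3i, 0 + i).
A real fundamental pair from Re and Im of e^((-1+5i)t)v: X_1 = e^(-t)(cos(5t)·(1,0) + sin(5t)·(-3,-1)), X_2 = e^(-t)(sin(5t)·(1,0) - cos(5t)·(-3,-1)).
General solution: K_1X_1 + K_2X_2.

x(t) = -3K_1e^(-t)sin(5t) + K_1e^(-t)cos(5t) + K_2e^(-t)sin(5t) + 3K_2e^(-t)cos(5t), z(t) = -K_1e^(-t)sin(5t) + K_2e^(-t)cos(5t)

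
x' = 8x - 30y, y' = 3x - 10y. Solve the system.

Coefficient matrix A = [[8, -30], [3, -10]].
Characteristic polynomial det(A - λI) = λ^2 + 2λ + 10 = 0.
Eigenvalues λ = -1 ± 3i (complex conjugate pair).
For λ=-1+3i: an eigenvector is (-3,-1) - i(1,0) = (-3 - i, -1).
A real fundamental pair from Re and Im of e^((-1+3i)t)v: X_1 = e^(-t)(cos(3t)·(-3,-1) + sin(3t)·(1,0)), X_2 = e^(-t)(sin(3t)·(-3,-1) - cos(3t)·(1,0)).
General solution: K_1X_1 + K_2X_2.

x(t) = K_1e^(-t)sin(3t) - 3K_1e^(-t)cos(3t) - 3K_2e^(-t)sin(3t) - K_2e^(-t)cos(3t), y(t) = -K_1e^(-t)cos(3t) - K_2e^(-t)sin(3t)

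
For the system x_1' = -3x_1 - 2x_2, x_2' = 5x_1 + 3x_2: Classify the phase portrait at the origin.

A = [[-3,-2],[5,3]]; det(A-λI) = λ^2 + 1.
λ = 0 ± i: zero real part.

center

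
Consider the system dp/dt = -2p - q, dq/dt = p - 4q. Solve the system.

Coefficient matrix A = [[-2, -1], [1, -4]].
Characteristic polynomial det(A - λI) = λ^2 + 6λ + 9 = 0.
Single eigenvalue λ = -3 with algebraic multiplicity 2.
Eigenvector v = (1,1); generalized eigenvector w with (A-λI)w=v is (0,-1).
General solution: e^(-3t)[C_1·v + C_2·(t·v + w)].

p(t) = C_1e^(-3t) + C_2te^(-3t), q(t) = C_1e^(-3t) + C_2te^(-3t) - C_2e^(-3t)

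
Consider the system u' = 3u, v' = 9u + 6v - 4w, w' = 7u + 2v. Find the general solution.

u(t) = C_1e^(3t), v(t) = C_1e^(3t) + C_2e^(2t) - 2C_3e^(4t), w(t) = 3C_1e^(3t) + C_2e^(2t) - C_3e^(4t)

Coefficient matrix A = [[3, 0, 0], [9, 6, -4], [7, 2, 0]].
det(A - λI) = 0 gives eigenvalues λ = 3, 2, 4.
For λ=3: eigenvector (1,1,3).
For λ=2: eigenvector (0,1,1).
For λ=4: eigenvector (0,-2,-1).
General solution: C_1e^(3t)(1,1,3) + C_2e^(2t)(0,1,1) + C_3e^(4t)(0,-2,-1).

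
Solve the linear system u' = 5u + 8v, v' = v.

Coefficient matrix A = [[5, 8], [0, 1]].
Characteristic polynomial det(A - λI) = λ^2 - 6λ + 5 = 0.
Eigenvalues λ = 1, 5.
For λ=1: (A-λI) row 1 is [4, 8], so an eigenvector is (-2, 1).
For λ=5: (A-λI) row 1 is [0, 8], so an eigenvector is (1, 0).
General solution: c_1e^(t)(-2,1) + c_2e^(5t)(1,0).

u(t) = -2c_1e^(t) + c_2e^(5t), v(t) = c_1e^(t)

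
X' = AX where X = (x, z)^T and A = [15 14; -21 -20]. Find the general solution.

Coefficient matrix A = [[15, 14], [-21, -20]].
Characteristic polynomial det(A - λI) = λ^2 + 5λ - 6 = 0.
Eigenvalues λ = -6, 1.
For λ=-6: (A-λI) row 1 is [21, 14], so an eigenvector is (2, -3).
For λ=1: (A-λI) row 1 is [14, 14], so an eigenvector is (-1, 1).
General solution: c_1e^(-6t)(2,-3) + c_2e^(t)(-1,1).

x(t) = 2c_1e^(-6t) - c_2e^(t), z(t) = -3c_1e^(-6t) + c_2e^(t)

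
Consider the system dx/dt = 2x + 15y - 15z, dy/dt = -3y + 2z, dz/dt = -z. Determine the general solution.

x(t) = K_1e^(2t) - 3K_2e^(-3t), y(t) = K_2e^(-3t) + K_3e^(-t), z(t) = K_3e^(-t)

Coefficient matrix A = [[2, 15, -15], [0, -3, 2], [0, 0, -1]].
det(A - λI) = 0 gives eigenvalues λ = 2, -3, -1.
For λ=2: eigenvector (1,0,0).
For λ=-3: eigenvector (-3,1,0).
For λ=-1: eigenvector (0,1,1).
General solution: K_1e^(2t)(1,0,0) + K_2e^(-3t)(-3,1,0) + K_3e^(-t)(0,1,1).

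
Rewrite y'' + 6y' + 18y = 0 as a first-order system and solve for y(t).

Let x_1 = y, x_2 = y'. Then x_1' = x_2 and x_2' = -18x_1 - 6x_2.
A = [[0,1],[-18,-6]]; det(A-λI) = λ^2 + 6λ + 18.
Eigenvalues λ = -3 ± 3i.

y(t) = K_1e^(-3t)cos(3t) + K_2e^(-3t)sin(3t)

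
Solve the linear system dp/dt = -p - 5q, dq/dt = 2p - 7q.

Coefficient matrix A = [[-1, -5], [2, -7]].
Characteristic polynomial det(A - λI) = λ^2 + 8λ + 17 = 0.
Eigenvalues λ = -4 ± i (complex conjugate pair).
For λ=-4+i: an eigenvector is (1,1) - i(-2,-1) = (1 + 2i, 1 + i).
A real fundamental pair from Re and Im of e^((-4+i)t)v: X_1 = e^(-4t)(cos(t)·(1,1) + sin(t)·(-2,-1)), X_2 = e^(-4t)(sin(t)·(1,1) - cos(t)·(-2,-1)).
General solution: K_1X_1 + K_2X_2.

p(t) = -2K_1e^(-4t)sin(t) + K_1e^(-4t)cos(t) + K_2e^(-4t)sin(t) + 2K_2e^(-4t)cos(t), q(t) = -K_1e^(-4t)sin(t) + K_1e^(-4t)cos(t) + K_2e^(-4t)sin(t) + K_2e^(-4t)cos(t)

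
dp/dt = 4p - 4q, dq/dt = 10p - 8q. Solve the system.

p(t) = -C_1e^(-2t)sin(2t) + C_1e^(-2t)cos(2t) + C_2e^(-2t)sin(2t) + C_2e^(-2t)cos(2t), q(t) = -C_1e^(-2t)sin(2t) + 2C_1e^(-2t)cos(2t) + 2C_2e^(-2t)sin(2t) + C_2e^(-2t)cos(2t)

Coefficient matrix A = [[4, -4], [10, -8]].
Characteristic polynomial det(A - λI) = λ^2 + 4λ + 8 = 0.
Eigenvalues λ = -2 ± 2i (complex conjugate pair).
For λ=-2+2i: an eigenvector is (1,2) - i(-1,-1) = (1 + i, 2 + i).
A real fundamental pair from Re and Im of e^((-2+2i)t)v: X_1 = e^(-2t)(cos(2t)·(1,2) + sin(2t)·(-1,-1)), X_2 = e^(-2t)(sin(2t)·(1,2) - cos(2t)·(-1,-1)).
General solution: C_1X_1 + C_2X_2.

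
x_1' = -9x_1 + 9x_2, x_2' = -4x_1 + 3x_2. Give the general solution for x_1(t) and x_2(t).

x_1(t) = 3C_1e^(-3t) + 3C_2te^(-3t) + C_2e^(-3t), x_2(t) = 2C_1e^(-3t) + 2C_2te^(-3t) + C_2e^(-3t)

Coefficient matrix A = [[-9, 9], [-4, 3]].
Characteristic polynomial det(A - λI) = λ^2 + 6λ + 9 = 0.
Single eigenvalue λ = -3 with algebraic multiplicity 2.
Eigenvector v = (3,2); generalized eigenvector w with (A-λI)w=v is (1,1).
General solution: e^(-3t)[C_1·v + C_2·(t·v + w)].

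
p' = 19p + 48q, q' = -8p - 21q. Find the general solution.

Coefficient matrix A = [[19, 48], [-8, -21]].
Characteristic polynomial det(A - λI) = λ^2 + 2λ - 15 = 0.
Eigenvalues λ = 3, -5.
For λ=3: (A-λI) row 1 is [16, 48], so an eigenvector is (-3, 1).
For λ=-5: (A-λI) row 1 is [24, 48], so an eigenvector is (-2, 1).
General solution: K_1e^(3t)(-3,1) + K_2e^(-5t)(-2,1).

p(t) = -3K_1e^(3t) - 2K_2e^(-5t), q(t) = K_1e^(3t) + K_2e^(-5t)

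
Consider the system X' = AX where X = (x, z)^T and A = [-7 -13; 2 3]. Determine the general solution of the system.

Coefficient matrix A = [[-7, -13], [2, 3]].
Characteristic polynomial det(A - λI) = λ^2 + 4λ + 5 = 0.
Eigenvalues λ = -2 ± i (complex conjugate pair).
For λ=-2+i: an eigenvector is (-3,1) - i(2,-1) = (-3 - 2i, 1 + i).
A real fundamental pair from Re and Im of e^((-2+i)t)v: X_1 = e^(-2t)(cos(t)·(-3,1) + sin(t)·(2,-1)), X_2 = e^(-2t)(sin(t)·(-3,1) - cos(t)·(2,-1)).
General solution: c_1X_1 + c_2X_2.

x(t) = 2c_1e^(-2t)sin(t) - 3c_1e^(-2t)cos(t) - 3c_2e^(-2t)sin(t) - 2c_2e^(-2t)cos(t), z(t) = -c_1e^(-2t)sin(t) + c_1e^(-2t)cos(t) + c_2e^(-2t)sin(t) + c_2e^(-2t)cos(t)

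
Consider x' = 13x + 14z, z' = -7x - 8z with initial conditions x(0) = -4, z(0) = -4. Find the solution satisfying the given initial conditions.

x(t) = -16e^(6t) + 12e^(-t), z(t) = 8e^(6t) - 12e^(-t)

Coefficient matrix A = [[13, 14], [-7, -8]].
Characteristic polynomial det(A - λI) = λ^2 - 5λ - 6 = 0.
Eigenvalues λ = 6, -1.
For λ=6: (A-λI) row 1 is [7, 14], so an eigenvector is (2, -1).
For λ=-1: (A-λI) row 1 is [14, 14], so an eigenvector is (1, -1).
General solution: c_1e^(6t)(2,-1) + c_2e^(-t)(1,-1).
Applying x(0)=-4, z(0)=-4 gives c_1=-8, c_2=12.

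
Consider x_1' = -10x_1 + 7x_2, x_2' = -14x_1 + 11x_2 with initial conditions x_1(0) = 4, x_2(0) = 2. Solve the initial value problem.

Coefficient matrix A = [[-10, 7], [-14, 11]].
Characteristic polynomial det(A - λI) = λ^2 - λ - 12 = 0.
Eigenvalues λ = -3, 4.
For λ=-3: (A-λI) row 1 is [-7, 7], so an eigenvector is (-1, -1).
For λ=4: (A-λI) row 1 is [-14, 7], so an eigenvector is (-1, -2).
General solution: K_1e^(-3t)(-1,-1) + K_2e^(4t)(-1,-2).
Applying x_1(0)=4, x_2(0)=2 gives K_1=-6, K_2=2.

x_1(t) = -2e^(4t) + 6e^(-3t), x_2(t) = -4e^(4t) + 6e^(-3t)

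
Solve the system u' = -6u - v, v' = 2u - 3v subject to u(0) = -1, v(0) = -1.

u(t) = 2e^(-4t) - 3e^(-5t), v(t) = -4e^(-4t) + 3e^(-5t)

Coefficient matrix A = [[-6, -1], [2, -3]].
Characteristic polynomial det(A - λI) = λ^2 + 9λ + 20 = 0.
Eigenvalues λ = -5, -4.
For λ=-5: (A-λI) row 1 is [-1, -1], so an eigenvector is (1, -1).
For λ=-4: (A-λI) row 1 is [-2, -1], so an eigenvector is (-1, 2).
General solution: c_1e^(-5t)(1,-1) + c_2e^(-4t)(-1,2).
Applying u(0)=-1, v(0)=-1 gives c_1=-3, c_2=-2.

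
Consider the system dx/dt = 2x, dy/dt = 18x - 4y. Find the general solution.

x(t) = -C_1e^(2t), y(t) = -3C_1e^(2t) + C_2e^(-4t)

Coefficient matrix A = [[2, 0], [18, -4]].
Characteristic polynomial det(A - λI) = λ^2 + 2λ - 8 = 0.
Eigenvalues λ = 2, -4.
For λ=2: (A-λI) row 2 is [18, -6], so an eigenvector is (-1, -3).
For λ=-4: (A-λI) row 1 is [6, 0], so an eigenvector is (0, 1).
General solution: C_1e^(2t)(-1,-3) + C_2e^(-4t)(0,1).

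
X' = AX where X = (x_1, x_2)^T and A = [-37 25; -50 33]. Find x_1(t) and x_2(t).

x_1(t) = c_1e^(-2t)sin(5t) + 2c_1e^(-2t)cos(5t) + 2c_2e^(-2t)sin(5t) - c_2e^(-2t)cos(5t), x_2(t) = c_1e^(-2t)sin(5t) + 3c_1e^(-2t)cos(5t) + 3c_2e^(-2t)sin(5t) - c_2e^(-2t)cos(5t)

Coefficient matrix A = [[-37, 25], [-50, 33]].
Characteristic polynomial det(A - λI) = λ^2 + 4λ + 29 = 0.
Eigenvalues λ = -2 ± 5i (complex conjugate pair).
For λ=-2+5i: an eigenvector is (2,3) - i(1,1) = (2 - i, 3 - i).
A real fundamental pair from Re and Im of e^((-2+5i)t)v: X_1 = e^(-2t)(cos(5t)·(2,3) + sin(5t)·(1,1)), X_2 = e^(-2t)(sin(5t)·(2,3) - cos(5t)·(1,1)).
General solution: c_1X_1 + c_2X_2.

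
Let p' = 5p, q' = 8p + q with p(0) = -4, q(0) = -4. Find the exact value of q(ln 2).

-248

A = [[5,0],[8,1]]; eigenvalues λ = 1, 5.
Eigenvectors: (0,1) for λ=1, (-1,-2) for λ=5.
From the initial condition, c_1 = 4, c_2 = 4.
q(ln 2) = (4)(2^1)(1) + (4)(2^5)(-2) = -248.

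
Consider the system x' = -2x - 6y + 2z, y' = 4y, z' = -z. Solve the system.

Coefficient matrix A = [[-2, -6, 2], [0, 4, 0], [0, 0, -1]].
det(A - λI) = 0 gives eigenvalues λ = -2, -1, 4.
For λ=-2: eigenvector (1,0,0).
For λ=-1: eigenvector (2,0,1).
For λ=4: eigenvector (-1,1,0).
General solution: K_1e^(-2t)(1,0,0) + K_2e^(-t)(2,0,1) + K_3e^(4t)(-1,1,0).

x(t) = K_1e^(-2t) + 2K_2e^(-t) - K_3e^(4t), y(t) = K_3e^(4t), z(t) = K_2e^(-t)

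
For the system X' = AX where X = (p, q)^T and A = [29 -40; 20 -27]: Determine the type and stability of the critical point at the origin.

unstable spiral

A = [[29,-40],[20,-27]]; det(A-λI) = λ^2 - 2λ + 17.
λ = 1 ± 4i: positive real part.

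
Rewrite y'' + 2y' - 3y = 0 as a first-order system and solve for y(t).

y(t) = K_1e^(t) + K_2e^(-3t)

Let x_1 = y, x_2 = y'. Then x_1' = x_2 and x_2' = 3x_1 - 2x_2.
A = [[0,1],[3,-2]]; det(A-λI) = λ^2 + 2λ - 3.
Eigenvalues λ = 1, -3 with eigenvectors (1,1), (1,-3).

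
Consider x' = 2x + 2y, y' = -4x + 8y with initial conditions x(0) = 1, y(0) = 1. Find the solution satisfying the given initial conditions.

Coefficient matrix A = [[2, 2], [-4, 8]].
Characteristic polynomial det(A - λI) = λ^2 - 10λ + 24 = 0.
Eigenvalues λ = 6, 4.
For λ=6: (A-λI) row 1 is [-4, 2], so an eigenvector is (1, 2).
For λ=4: (A-λI) row 1 is [-2, 2], so an eigenvector is (1, 1).
General solution: K_1e^(6t)(1,2) + K_2e^(4t)(1,1).
Applying x(0)=1, y(0)=1 gives K_1=0, K_2=1.

x(t) = e^(4t), y(t) = e^(4t)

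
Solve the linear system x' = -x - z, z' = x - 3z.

Coefficient matrix A = [[-1, -1], [1, -3]].
Characteristic polynomial det(A - λI) = λ^2 + 4λ + 4 = 0.
Single eigenvalue λ = -2 with algebraic multiplicity 2.
Eigenvector v = (1,1); generalized eigenvector w with (A-λI)w=v is (3,2).
General solution: e^(-2t)[K_1·v + K_2·(t·v + w)].

x(t) = K_1e^(-2t) + K_2te^(-2t) + 3K_2e^(-2t), z(t) = K_1e^(-2t) + K_2te^(-2t) + 2K_2e^(-2t)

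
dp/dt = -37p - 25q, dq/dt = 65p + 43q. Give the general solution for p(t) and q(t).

p(t) = 2C_1e^(3t)sin(5t) + C_1e^(3t)cos(5t) + C_2e^(3t)sin(5t) - 2C_2e^(3t)cos(5t), q(t) = -3C_1e^(3t)sin(5t) - 2C_1e^(3t)cos(5t) - 2C_2e^(3t)sin(5t) + 3C_2e^(3t)cos(5t)

Coefficient matrix A = [[-37, -25], [65, 43]].
Characteristic polynomial det(A - λI) = λ^2 - 6λ + 34 = 0.
Eigenvalues λ = 3 ± 5i (complex conjugate pair).
For λ=3+5i: an eigenvector is (1,-2) - i(2,-3) = (1 - 2i, -2 + 3i).
A real fundamental pair from Re and Im of e^((3+5i)t)v: X_1 = e^(3t)(cos(5t)·(1,-2) + sin(5t)·(2,-3)), X_2 = e^(3t)(sin(5t)·(1,-2) - cos(5t)·(2,-3)).
General solution: C_1X_1 + C_2X_2.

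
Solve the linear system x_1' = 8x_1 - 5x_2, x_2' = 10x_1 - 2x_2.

x_1(t) = C_1e^(3t)sin(5t) - C_2e^(3t)cos(5t), x_2(t) = C_1e^(3t)sin(5t) - C_1e^(3t)cos(5t) - C_2e^(3t)sin(5t) - C_2e^(3t)cos(5t)

Coefficient matrix A = [[8, -5], [10, -2]].
Characteristic polynomial det(A - λI) = λ^2 - 6λ + 34 = 0.
Eigenvalues λ = 3 ± 5i (complex conjugate pair).
For λ=3+5i: an eigenvector is (0,-1) - i(1,1) = (0 - i, -1 - i).
A real fundamental pair from Re and Im of e^((3+5i)t)v: X_1 = e^(3t)(cos(5t)·(0,-1) + sin(5t)·(1,1)), X_2 = e^(3t)(sin(5t)·(0,-1) - cos(5t)·(1,1)).
General solution: C_1X_1 + C_2X_2.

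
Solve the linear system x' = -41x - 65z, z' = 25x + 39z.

x(t) = 2C_1e^(-t)sin(5t) + 3C_1e^(-t)cos(5t) + 3C_2e^(-t)sin(5t) - 2C_2e^(-t)cos(5t), z(t) = -C_1e^(-t)sin(5t) - 2C_1e^(-t)cos(5t) - 2C_2e^(-t)sin(5t) + C_2e^(-t)cos(5t)

Coefficient matrix A = [[-41, -65], [25, 39]].
Characteristic polynomial det(A - λI) = λ^2 + 2λ + 26 = 0.
Eigenvalues λ = -1 ± 5i (complex conjugate pair).
For λ=-1+5i: an eigenvector is (3,-2) - i(2,-1) = (3 - 2i, -2 + i).
A real fundamental pair from Re and Im of e^((-1+5i)t)v: X_1 = e^(-t)(cos(5t)·(3,-2) + sin(5t)·(2,-1)), X_2 = e^(-t)(sin(5t)·(3,-2) - cos(5t)·(2,-1)).
General solution: C_1X_1 + C_2X_2.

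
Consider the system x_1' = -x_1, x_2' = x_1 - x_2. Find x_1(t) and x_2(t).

Coefficient matrix A = [[-1, 0], [1, -1]].
Characteristic polynomial det(A - λI) = λ^2 + 2λ + 1 = 0.
Single eigenvalue λ = -1 with algebraic multiplicity 2.
Eigenvector v = (0,1); generalized eigenvector w with (A-λI)w=v is (1,2).
General solution: e^(-t)[c_1·v + c_2·(t·v + w)].

x_1(t) = c_2e^(-t), x_2(t) = c_1e^(-t) + c_2te^(-t) + 2c_2e^(-t)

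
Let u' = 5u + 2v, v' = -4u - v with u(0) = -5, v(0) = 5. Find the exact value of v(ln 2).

A = [[5,2],[-4,-1]]; eigenvalues λ = 3, 1.
Eigenvectors: (-1,1) for λ=3, (1,-2) for λ=1.
From the initial condition, c_1 = 5, c_2 = 0.
v(ln 2) = (5)(2^3)(1) + (0)(2^1)(-2) = 40.

40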